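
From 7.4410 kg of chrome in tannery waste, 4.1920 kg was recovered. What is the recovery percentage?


Formula: Recovery = recovered / input * 100
Substituting: Recovery = 4.1920 / 7.4410 * 100
Result: 56.3365 %


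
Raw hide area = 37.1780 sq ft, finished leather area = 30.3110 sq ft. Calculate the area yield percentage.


Formula: Yield = finished / raw * 100
Substituting: Yield = 30.3110 / 37.1780 * 100
Result: 81.5294 %


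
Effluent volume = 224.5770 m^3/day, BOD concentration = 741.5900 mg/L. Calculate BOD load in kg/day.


Formula: BOD_load = volume * conc / 1000
Substituting: BOD_load = 224.5770 * 741.5900 / 1000
Result: 166.5441 kg/day


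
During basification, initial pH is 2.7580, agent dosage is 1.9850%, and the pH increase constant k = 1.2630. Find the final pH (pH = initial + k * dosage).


Formula: pH_final = pH_initial + k * base_pct
Substituting: pH_final = 2.7580 + 1.2630 * 1.9850
Result: 5.2651


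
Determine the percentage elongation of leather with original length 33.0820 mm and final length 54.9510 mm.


Formula: Elongation = (Lf - L0) / L0 * 100
Substituting: Elongation = (54.9510 - 33.0820) / 33.0820 * 100
Result: 66.1054 %


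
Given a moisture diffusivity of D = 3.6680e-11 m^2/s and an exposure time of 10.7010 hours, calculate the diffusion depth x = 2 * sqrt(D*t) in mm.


t = 10.7010 hr * 3600 = 38523.6000 s
D * t = 3.6680e-11 * 38523.6000 = 1.4130e-06
x = 2 * sqrt(D*t) = 2 * sqrt(1.4130e-06) = 0.00237743 m = 2.3774 mm


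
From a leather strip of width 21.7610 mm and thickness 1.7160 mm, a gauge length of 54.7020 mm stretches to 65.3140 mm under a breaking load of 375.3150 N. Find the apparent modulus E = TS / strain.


TS = F / (w * t) = 375.3150 / (21.7610 * 1.7160) = 10.0508 N/mm^2
strain = (Lf - L0) / L0 = (65.3140 - 54.7020) / 54.7020 = 0.1940
E = TS / strain = 10.0508 / 0.1940 = 51.8091 N/mm^2


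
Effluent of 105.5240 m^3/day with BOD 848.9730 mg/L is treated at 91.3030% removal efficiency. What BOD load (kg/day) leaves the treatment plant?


Load_in = volume * conc / 1000 = 105.5240 * 848.9730 / 1000 = 89.5870 kg/day
Removed = Load_in * eff / 100 = 89.5870 * 91.3030 / 100 = 81.7956 kg/day
Load_out = Load_in - Removed = 89.5870 - 81.7956 = 7.7914 kg/day


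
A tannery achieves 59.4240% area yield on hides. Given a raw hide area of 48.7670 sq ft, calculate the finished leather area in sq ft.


Formula: finished = raw * yield / 100
Substituting: finished = 48.7670 * 59.4240 / 100
Result: 28.9793 sq ft


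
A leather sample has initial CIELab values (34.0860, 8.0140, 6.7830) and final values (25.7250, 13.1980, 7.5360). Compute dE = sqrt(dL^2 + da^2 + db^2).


dL = -8.3610, da = 5.1840, db = 0.7530
dE = sqrt((-8.3610)^2 + 5.1840^2 + 0.7530^2) = 9.8665


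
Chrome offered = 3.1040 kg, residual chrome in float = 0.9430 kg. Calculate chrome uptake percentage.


Formula: Uptake = (offered - residual) / offered * 100
Substituting: Uptake = (3.1040 - 0.9430) / 3.1040 * 100
Result: 69.6198 %


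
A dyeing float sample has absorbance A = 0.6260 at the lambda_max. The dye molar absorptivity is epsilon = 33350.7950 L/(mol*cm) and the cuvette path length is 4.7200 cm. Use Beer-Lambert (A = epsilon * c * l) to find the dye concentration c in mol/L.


Formula: c = A / (epsilon * l)
Substituting: c = 0.6260 / (33350.7950 * 4.7200)
Result: 3.9767e-06 mol/L


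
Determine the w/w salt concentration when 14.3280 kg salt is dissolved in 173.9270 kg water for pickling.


Formula: Conc = salt / (water + salt) * 100
Substituting: Conc = 14.3280 / (173.9270 + 14.3280) * 100
Result: 7.6110 %


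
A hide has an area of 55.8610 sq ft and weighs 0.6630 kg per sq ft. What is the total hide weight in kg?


Formula: Weight = area * weight_per_sqft
Substituting: Weight = 55.8610 * 0.6630
Result: 37.0358 kg


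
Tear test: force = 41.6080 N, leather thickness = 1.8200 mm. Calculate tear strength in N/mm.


Formula: Tear strength = force / thickness
Substituting: Tear strength = 41.6080 / 1.8200
Result: 22.8615 N/mm


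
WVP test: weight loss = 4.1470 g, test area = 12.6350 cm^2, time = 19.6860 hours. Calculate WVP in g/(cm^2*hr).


Formula: WVP = loss / (area * time)
Substituting: WVP = 4.1470 / (12.6350 * 19.6860)
Result: 0.0166725 g/(cm^2*hr)


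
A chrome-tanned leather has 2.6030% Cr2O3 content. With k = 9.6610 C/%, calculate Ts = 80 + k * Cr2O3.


Formula: Ts = 80 + k * Cr2O3
Substituting: Ts = 80 + 9.6610 * 2.6030
Result: 105.1476 C


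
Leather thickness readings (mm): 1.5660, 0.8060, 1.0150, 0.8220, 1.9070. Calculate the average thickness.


Formula: Average = sum / n
Substituting: Average = 6.1160 / 5
Result: 1.2232 mm


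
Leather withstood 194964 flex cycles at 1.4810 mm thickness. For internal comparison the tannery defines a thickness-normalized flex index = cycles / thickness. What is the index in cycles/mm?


Formula: Index = cycles / thickness
Substituting: Index = 194964 / 1.4810
Result: 131643.4841 cycles/mm


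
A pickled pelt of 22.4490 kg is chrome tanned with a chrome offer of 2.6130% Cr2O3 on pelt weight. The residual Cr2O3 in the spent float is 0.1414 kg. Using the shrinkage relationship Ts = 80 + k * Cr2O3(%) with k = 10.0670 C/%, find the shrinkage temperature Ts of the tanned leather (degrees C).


Offered = pelt * offer_pct / 100 = 22.4490 * 2.6130 / 100 = 0.5866 kg
Uptake = offered - residual = 0.5866 - 0.1414 = 0.4452 kg
Cr2O3% on pelt = uptake / pelt * 100 = 0.4452 / 22.4490 * 100 = 1.9831 %
Ts = 80 + k * Cr2O3% = 80 + 10.0670 * 1.9831 = 99.9641 C


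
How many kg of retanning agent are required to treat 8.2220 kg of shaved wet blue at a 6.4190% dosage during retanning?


Formula: Retan = substrate * pct / 100
Substituting: Retan = 8.2220 * 6.4190 / 100
Result: 0.5278 kg


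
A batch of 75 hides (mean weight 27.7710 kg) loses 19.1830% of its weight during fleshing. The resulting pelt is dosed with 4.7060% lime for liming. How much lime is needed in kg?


Total_raw = N * avg_wt = 75 * 27.7710 = 2082.8250 kg
Substrate = Total_raw * (1 - loss/100) = 2082.8250 * (1 - 19.1830/100) = 1683.2767 kg
Lime = Substrate * pct / 100 = 1683.2767 * 4.7060 / 100 = 79.2150 kg


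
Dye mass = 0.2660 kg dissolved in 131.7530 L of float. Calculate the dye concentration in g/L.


Formula: Conc = dye_mass(kg) / volume(L) * 1000
Substituting: Conc = 0.2660 / 131.7530 * 1000
Result: 2.0189 g/L


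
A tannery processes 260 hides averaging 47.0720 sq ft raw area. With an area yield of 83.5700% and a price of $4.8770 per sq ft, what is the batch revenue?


Raw_total = N * avg_area = 260 * 47.0720 = 12238.7200 sq ft
Finished = Raw_total * yield / 100 = 12238.7200 * 83.5700 / 100 = 10227.8983 sq ft
Value = Finished * price = 10227.8983 * 4.8770 = 49881.4600 $


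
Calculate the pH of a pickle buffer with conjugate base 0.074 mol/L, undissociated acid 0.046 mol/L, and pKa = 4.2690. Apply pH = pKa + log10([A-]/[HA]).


ratio = [A-] / [HA] = 0.074 / 0.046 = 1.6087
log10(ratio) = 0.2065
pH = pKa + log10(ratio) = 4.2690 + 0.2065 = 4.4755


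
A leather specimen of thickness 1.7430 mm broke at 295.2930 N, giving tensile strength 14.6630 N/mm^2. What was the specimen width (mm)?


Formula: w = F / (TS * t)
Substituting: w = 295.2930 / (14.6630 * 1.7430)
Result: 11.5540 mm


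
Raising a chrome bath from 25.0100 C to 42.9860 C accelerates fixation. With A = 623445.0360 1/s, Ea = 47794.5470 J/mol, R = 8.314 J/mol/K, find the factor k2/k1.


T1 = 25.0100 + 273.15 = 298.1600 K; T2 = 42.9860 + 273.15 = 316.1360 K
k1 = A * exp(-Ea/(R*T1)) = 623445.0360 * exp(-47794.5470/(8.314*298.1600)) = 0.00263858 1/s
k2 = A * exp(-Ea/(R*T2)) = 623445.0360 * exp(-47794.5470/(8.314*316.1360)) = 0.00789764 1/s
k2/k1 = 0.00789764 / 0.00263858 = 2.9931


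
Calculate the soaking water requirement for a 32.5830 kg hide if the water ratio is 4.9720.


Formula: Water = hide_weight * ratio
Substituting: Water = 32.5830 * 4.9720
Result: 162.0027 kg


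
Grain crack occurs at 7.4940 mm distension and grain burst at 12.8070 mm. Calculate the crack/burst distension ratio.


Formula: Ratio = crack / burst
Substituting: Ratio = 7.4940 / 12.8070
Result: 0.5851


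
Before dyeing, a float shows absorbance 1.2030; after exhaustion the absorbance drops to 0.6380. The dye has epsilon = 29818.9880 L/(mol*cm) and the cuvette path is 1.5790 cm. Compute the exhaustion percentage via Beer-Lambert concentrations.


c_initial = A_i / (epsilon * l) = 1.2030 / (29818.9880 * 1.5790) = 2.5550e-05 mol/L
c_final = A_f / (epsilon * l) = 0.6380 / (29818.9880 * 1.5790) = 1.3550e-05 mol/L
Exhaustion = (c_initial - c_final) / c_initial * 100 = (2.5550e-05 - 1.3550e-05) / 2.5550e-05 * 100 = 46.9659 %


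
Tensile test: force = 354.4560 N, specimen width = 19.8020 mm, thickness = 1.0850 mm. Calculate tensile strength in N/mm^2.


Formula: TS = force / (width * thickness)
Substituting: TS = 354.4560 / (19.8020 * 1.0850)
Result: 16.4977 N/mm^2


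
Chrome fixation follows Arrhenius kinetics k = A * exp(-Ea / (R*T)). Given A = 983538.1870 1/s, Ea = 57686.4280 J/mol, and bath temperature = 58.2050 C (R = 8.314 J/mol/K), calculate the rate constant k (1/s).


T_K = T_C + 273.15 = 58.2050 + 273.15 = 331.3550 K
exponent = -Ea / (R * T_K) = -57686.4280 / (8.314 * 331.3550) = -20.9397
k = A * exp(exponent) = 983538.1870 * exp(-20.9397) = 7.9214e-04 1/s


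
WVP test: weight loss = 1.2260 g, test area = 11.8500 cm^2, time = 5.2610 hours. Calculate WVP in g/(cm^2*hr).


Formula: WVP = loss / (area * time)
Substituting: WVP = 1.2260 / (11.8500 * 5.2610)
Result: 0.0196654 g/(cm^2*hr)


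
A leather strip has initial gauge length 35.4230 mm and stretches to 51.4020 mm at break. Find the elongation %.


Formula: Elongation = (Lf - L0) / L0 * 100
Substituting: Elongation = (51.4020 - 35.4230) / 35.4230 * 100
Result: 45.1091 %


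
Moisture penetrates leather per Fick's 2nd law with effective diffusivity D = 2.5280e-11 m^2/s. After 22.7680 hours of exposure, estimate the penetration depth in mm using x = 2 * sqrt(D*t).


t = 22.7680 hr * 3600 = 81964.8000 s
D * t = 2.5280e-11 * 81964.8000 = 2.0721e-06
x = 2 * sqrt(D*t) = 2 * sqrt(2.0721e-06) = 0.00287894 m = 2.8789 mm


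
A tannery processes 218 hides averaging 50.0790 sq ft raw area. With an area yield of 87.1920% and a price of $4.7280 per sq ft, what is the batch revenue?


Raw_total = N * avg_area = 218 * 50.0790 = 10917.2220 sq ft
Finished = Raw_total * yield / 100 = 10917.2220 * 87.1920 / 100 = 9518.9442 sq ft
Value = Finished * price = 9518.9442 * 4.7280 = 45005.5682 $


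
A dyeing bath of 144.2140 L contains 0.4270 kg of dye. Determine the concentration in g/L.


Formula: Conc = dye_mass(kg) / volume(L) * 1000
Substituting: Conc = 0.4270 / 144.2140 * 1000
Result: 2.9609 g/L


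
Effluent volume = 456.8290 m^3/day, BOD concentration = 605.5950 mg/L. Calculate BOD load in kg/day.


Formula: BOD_load = volume * conc / 1000
Substituting: BOD_load = 456.8290 * 605.5950 / 1000
Result: 276.6534 kg/day


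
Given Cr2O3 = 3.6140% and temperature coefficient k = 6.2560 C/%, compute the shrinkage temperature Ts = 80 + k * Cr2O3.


Formula: Ts = 80 + k * Cr2O3
Substituting: Ts = 80 + 6.2560 * 3.6140
Result: 102.6092 C


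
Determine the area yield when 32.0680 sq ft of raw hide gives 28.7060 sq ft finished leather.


Formula: Yield = finished / raw * 100
Substituting: Yield = 28.7060 / 32.0680 * 100
Result: 89.5160 %


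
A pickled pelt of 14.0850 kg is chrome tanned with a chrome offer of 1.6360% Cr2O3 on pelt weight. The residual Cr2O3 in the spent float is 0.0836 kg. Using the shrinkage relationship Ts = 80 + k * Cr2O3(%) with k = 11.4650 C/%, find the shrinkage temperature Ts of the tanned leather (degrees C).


Offered = pelt * offer_pct / 100 = 14.0850 * 1.6360 / 100 = 0.2304 kg
Uptake = offered - residual = 0.2304 - 0.0836 = 0.1468 kg
Cr2O3% on pelt = uptake / pelt * 100 = 0.1468 / 14.0850 * 100 = 1.0425 %
Ts = 80 + k * Cr2O3% = 80 + 11.4650 * 1.0425 = 91.9518 C


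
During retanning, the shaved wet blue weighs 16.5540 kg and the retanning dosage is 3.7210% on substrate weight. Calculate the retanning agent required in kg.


Formula: Retan = substrate * pct / 100
Substituting: Retan = 16.5540 * 3.7210 / 100
Result: 0.6160 kg


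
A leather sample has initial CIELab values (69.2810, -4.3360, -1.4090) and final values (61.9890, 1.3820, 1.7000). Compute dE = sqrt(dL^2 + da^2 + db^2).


dL = -7.2920, da = 5.7180, db = 3.1090
dE = sqrt((-7.2920)^2 + 5.7180^2 + 3.1090^2) = 9.7742


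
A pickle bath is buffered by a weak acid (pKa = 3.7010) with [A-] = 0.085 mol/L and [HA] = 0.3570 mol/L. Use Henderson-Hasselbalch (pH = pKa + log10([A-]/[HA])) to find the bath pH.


ratio = [A-] / [HA] = 0.085 / 0.3570 = 0.2381
log10(ratio) = -0.6232
pH = pKa + log10(ratio) = 3.7010 - 0.6232 = 3.0778


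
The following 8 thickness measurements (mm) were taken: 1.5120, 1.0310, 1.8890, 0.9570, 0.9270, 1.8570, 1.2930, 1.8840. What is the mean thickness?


Formula: Average = sum / n
Substituting: Average = 11.3500 / 8
Result: 1.4187 mm


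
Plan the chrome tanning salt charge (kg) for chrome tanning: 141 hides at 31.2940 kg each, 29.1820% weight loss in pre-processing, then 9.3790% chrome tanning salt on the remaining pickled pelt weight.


Total_raw = N * avg_wt = 141 * 31.2940 = 4412.4540 kg
Substrate = Total_raw * (1 - loss/100) = 4412.4540 * (1 - 29.1820/100) = 3124.8117 kg
Chrome = Substrate * pct / 100 = 3124.8117 * 9.3790 / 100 = 293.0761 kg


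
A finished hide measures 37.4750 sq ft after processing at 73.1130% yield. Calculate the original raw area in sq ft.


Formula: raw = finished * 100 / yield
Substituting: raw = 37.4750 * 100 / 73.1130
Result: 51.2563 sq ft


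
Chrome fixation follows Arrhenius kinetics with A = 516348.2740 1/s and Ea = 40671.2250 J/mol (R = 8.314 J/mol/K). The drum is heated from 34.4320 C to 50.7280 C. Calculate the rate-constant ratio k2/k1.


T1 = 34.4320 + 273.15 = 307.5820 K; T2 = 50.7280 + 273.15 = 323.8780 K
k1 = A * exp(-Ea/(R*T1)) = 516348.2740 * exp(-40671.2250/(8.314*307.5820)) = 0.0639389 1/s
k2 = A * exp(-Ea/(R*T2)) = 516348.2740 * exp(-40671.2250/(8.314*323.8780)) = 0.1423 1/s
k2/k1 = 0.1423 / 0.0639389 = 2.2261


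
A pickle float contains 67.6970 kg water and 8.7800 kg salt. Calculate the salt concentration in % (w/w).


Formula: Conc = salt / (water + salt) * 100
Substituting: Conc = 8.7800 / (67.6970 + 8.7800) * 100
Result: 11.4806 %


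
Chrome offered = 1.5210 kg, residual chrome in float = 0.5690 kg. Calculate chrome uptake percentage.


Formula: Uptake = (offered - residual) / offered * 100
Substituting: Uptake = (1.5210 - 0.5690) / 1.5210 * 100
Result: 62.5904 %


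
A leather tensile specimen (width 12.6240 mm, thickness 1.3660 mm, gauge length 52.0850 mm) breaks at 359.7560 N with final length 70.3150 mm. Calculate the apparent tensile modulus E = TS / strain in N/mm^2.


TS = F / (w * t) = 359.7560 / (12.6240 * 1.3660) = 20.8622 N/mm^2
strain = (Lf - L0) / L0 = (70.3150 - 52.0850) / 52.0850 = 0.3500
E = TS / strain = 20.8622 / 0.3500 = 59.6055 N/mm^2


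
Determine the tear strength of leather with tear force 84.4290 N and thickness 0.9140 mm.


Formula: Tear strength = force / thickness
Substituting: Tear strength = 84.4290 / 0.9140
Result: 92.3731 N/mm


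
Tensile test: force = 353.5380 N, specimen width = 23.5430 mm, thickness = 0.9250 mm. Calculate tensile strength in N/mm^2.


Formula: TS = force / (width * thickness)
Substituting: TS = 353.5380 / (23.5430 * 0.9250)
Result: 16.2343 N/mm^2


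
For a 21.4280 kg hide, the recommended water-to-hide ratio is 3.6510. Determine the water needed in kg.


Formula: Water = hide_weight * ratio
Substituting: Water = 21.4280 * 3.6510
Result: 78.2336 kg


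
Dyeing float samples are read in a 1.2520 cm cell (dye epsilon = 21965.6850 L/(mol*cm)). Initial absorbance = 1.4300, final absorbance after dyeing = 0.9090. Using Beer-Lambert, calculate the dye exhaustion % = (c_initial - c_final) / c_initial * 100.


c_initial = A_i / (epsilon * l) = 1.4300 / (21965.6850 * 1.2520) = 5.1998e-05 mol/L
c_final = A_f / (epsilon * l) = 0.9090 / (21965.6850 * 1.2520) = 3.3053e-05 mol/L
Exhaustion = (c_initial - c_final) / c_initial * 100 = (5.1998e-05 - 3.3053e-05) / 5.1998e-05 * 100 = 36.4336 %


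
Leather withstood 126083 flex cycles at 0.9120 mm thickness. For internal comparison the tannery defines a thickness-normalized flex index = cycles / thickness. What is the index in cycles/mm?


Formula: Index = cycles / thickness
Substituting: Index = 126083 / 0.9120
Result: 138248.9035 cycles/mm


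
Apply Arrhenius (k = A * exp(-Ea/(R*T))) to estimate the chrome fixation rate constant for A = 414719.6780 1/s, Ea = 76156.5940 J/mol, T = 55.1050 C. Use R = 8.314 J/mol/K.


T_K = T_C + 273.15 = 55.1050 + 273.15 = 328.2550 K
exponent = -Ea / (R * T_K) = -76156.5940 / (8.314 * 328.2550) = -27.9053
k = A * exp(exponent) = 414719.6780 * exp(-27.9053) = 3.1525e-07 1/s


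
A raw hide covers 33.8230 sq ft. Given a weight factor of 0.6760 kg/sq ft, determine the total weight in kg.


Formula: Weight = area * weight_per_sqft
Substituting: Weight = 33.8230 * 0.6760
Result: 22.8643 kg


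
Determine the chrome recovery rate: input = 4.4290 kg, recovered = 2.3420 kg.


Formula: Recovery = recovered / input * 100
Substituting: Recovery = 2.3420 / 4.4290 * 100
Result: 52.8788 %


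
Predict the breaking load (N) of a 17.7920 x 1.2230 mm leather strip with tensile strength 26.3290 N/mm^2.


Formula: F = TS * w * t
Substituting: F = 26.3290 * 17.7920 * 1.2230
Result: 572.9089 N


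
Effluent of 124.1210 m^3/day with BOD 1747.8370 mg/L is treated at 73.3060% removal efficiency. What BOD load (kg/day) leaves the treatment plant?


Load_in = volume * conc / 1000 = 124.1210 * 1747.8370 / 1000 = 216.9433 kg/day
Removed = Load_in * eff / 100 = 216.9433 * 73.3060 / 100 = 159.0324 kg/day
Load_out = Load_in - Removed = 216.9433 - 159.0324 = 57.9108 kg/day


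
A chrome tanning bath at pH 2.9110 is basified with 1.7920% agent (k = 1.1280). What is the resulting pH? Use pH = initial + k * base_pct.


Formula: pH_final = pH_initial + k * base_pct
Substituting: pH_final = 2.9110 + 1.1280 * 1.7920
Result: 4.9324


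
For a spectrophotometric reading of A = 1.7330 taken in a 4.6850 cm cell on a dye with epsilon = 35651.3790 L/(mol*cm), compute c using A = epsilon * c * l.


Formula: c = A / (epsilon * l)
Substituting: c = 1.7330 / (35651.3790 * 4.6850)
Result: 1.0376e-05 mol/L


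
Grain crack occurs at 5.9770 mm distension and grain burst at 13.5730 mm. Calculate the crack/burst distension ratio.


Formula: Ratio = crack / burst
Substituting: Ratio = 5.9770 / 13.5730
Result: 0.4404


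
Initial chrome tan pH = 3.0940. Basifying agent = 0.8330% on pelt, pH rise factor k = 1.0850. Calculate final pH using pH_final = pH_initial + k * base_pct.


Formula: pH_final = pH_initial + k * base_pct
Substituting: pH_final = 3.0940 + 1.0850 * 0.8330
Result: 3.9978


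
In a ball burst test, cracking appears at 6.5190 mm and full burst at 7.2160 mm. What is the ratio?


Formula: Ratio = crack / burst
Substituting: Ratio = 6.5190 / 7.2160
Result: 0.9034


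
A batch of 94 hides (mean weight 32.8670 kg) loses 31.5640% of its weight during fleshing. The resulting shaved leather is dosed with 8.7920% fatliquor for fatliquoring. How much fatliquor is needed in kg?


Total_raw = N * avg_wt = 94 * 32.8670 = 3089.4980 kg
Substrate = Total_raw * (1 - loss/100) = 3089.4980 * (1 - 31.5640/100) = 2114.3289 kg
Fat = Substrate * pct / 100 = 2114.3289 * 8.7920 / 100 = 185.8918 kg


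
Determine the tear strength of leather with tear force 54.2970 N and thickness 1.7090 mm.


Formula: Tear strength = force / thickness
Substituting: Tear strength = 54.2970 / 1.7090
Result: 31.7712 N/mm


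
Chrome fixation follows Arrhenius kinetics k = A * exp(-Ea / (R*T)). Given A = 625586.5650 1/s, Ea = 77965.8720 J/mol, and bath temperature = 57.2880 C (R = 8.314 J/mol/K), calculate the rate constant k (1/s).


T_K = T_C + 273.15 = 57.2880 + 273.15 = 330.4380 K
exponent = -Ea / (R * T_K) = -77965.8720 / (8.314 * 330.4380) = -28.3795
k = A * exp(exponent) = 625586.5650 * exp(-28.3795) = 2.9596e-07 1/s


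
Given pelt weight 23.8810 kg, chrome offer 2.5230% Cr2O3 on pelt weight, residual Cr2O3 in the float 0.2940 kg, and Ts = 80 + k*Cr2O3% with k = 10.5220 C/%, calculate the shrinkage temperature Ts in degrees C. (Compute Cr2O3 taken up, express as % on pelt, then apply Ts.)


Offered = pelt * offer_pct / 100 = 23.8810 * 2.5230 / 100 = 0.6025 kg
Uptake = offered - residual = 0.6025 - 0.2940 = 0.3085 kg
Cr2O3% on pelt = uptake / pelt * 100 = 0.3085 / 23.8810 * 100 = 1.2919 %
Ts = 80 + k * Cr2O3% = 80 + 10.5220 * 1.2919 = 93.5933 C


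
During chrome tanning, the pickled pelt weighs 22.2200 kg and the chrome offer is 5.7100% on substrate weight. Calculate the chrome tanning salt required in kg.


Formula: Chrome = substrate * pct / 100
Substituting: Chrome = 22.2200 * 5.7100 / 100
Result: 1.2688 kg


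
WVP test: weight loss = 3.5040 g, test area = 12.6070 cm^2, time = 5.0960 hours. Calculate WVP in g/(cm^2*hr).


Formula: WVP = loss / (area * time)
Substituting: WVP = 3.5040 / (12.6070 * 5.0960)
Result: 0.054541 g/(cm^2*hr)


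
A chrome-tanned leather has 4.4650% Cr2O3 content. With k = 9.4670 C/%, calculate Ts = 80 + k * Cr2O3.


Formula: Ts = 80 + k * Cr2O3
Substituting: Ts = 80 + 9.4670 * 4.4650
Result: 122.2702 C


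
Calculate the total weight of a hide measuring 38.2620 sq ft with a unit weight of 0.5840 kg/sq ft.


Formula: Weight = area * weight_per_sqft
Substituting: Weight = 38.2620 * 0.5840
Result: 22.3450 kg


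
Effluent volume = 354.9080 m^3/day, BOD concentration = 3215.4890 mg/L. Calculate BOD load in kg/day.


Formula: BOD_load = volume * conc / 1000
Substituting: BOD_load = 354.9080 * 3215.4890 / 1000
Result: 1141.2028 kg/day


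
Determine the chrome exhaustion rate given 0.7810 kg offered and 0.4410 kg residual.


Formula: Uptake = (offered - residual) / offered * 100
Substituting: Uptake = (0.7810 - 0.4410) / 0.7810 * 100
Result: 43.5339 %


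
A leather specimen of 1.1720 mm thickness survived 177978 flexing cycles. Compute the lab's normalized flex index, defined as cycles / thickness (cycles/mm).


Formula: Index = cycles / thickness
Substituting: Index = 177978 / 1.1720
Result: 151858.3618 cycles/mm


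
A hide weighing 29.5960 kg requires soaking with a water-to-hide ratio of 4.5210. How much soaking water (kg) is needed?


Formula: Water = hide_weight * ratio
Substituting: Water = 29.5960 * 4.5210
Result: 133.8035 kg


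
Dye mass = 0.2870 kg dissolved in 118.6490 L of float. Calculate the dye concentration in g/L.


Formula: Conc = dye_mass(kg) / volume(L) * 1000
Substituting: Conc = 0.2870 / 118.6490 * 1000
Result: 2.4189 g/L


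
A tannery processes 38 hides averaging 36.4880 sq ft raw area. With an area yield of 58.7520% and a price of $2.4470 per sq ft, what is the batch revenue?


Raw_total = N * avg_area = 38 * 36.4880 = 1386.5440 sq ft
Finished = Raw_total * yield / 100 = 1386.5440 * 58.7520 / 100 = 814.6223 sq ft
Value = Finished * price = 814.6223 * 2.4470 = 1993.3808 $


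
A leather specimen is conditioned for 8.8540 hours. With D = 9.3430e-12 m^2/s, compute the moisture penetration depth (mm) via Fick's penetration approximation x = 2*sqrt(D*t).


t = 8.8540 hr * 3600 = 31874.4000 s
D * t = 9.3430e-12 * 31874.4000 = 2.9780e-07
x = 2 * sqrt(D*t) = 2 * sqrt(2.9780e-07) = 0.00109143 m = 1.0914 mm


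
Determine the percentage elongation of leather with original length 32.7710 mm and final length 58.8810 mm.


Formula: Elongation = (Lf - L0) / L0 * 100
Substituting: Elongation = (58.8810 - 32.7710) / 32.7710 * 100
Result: 79.6741 %


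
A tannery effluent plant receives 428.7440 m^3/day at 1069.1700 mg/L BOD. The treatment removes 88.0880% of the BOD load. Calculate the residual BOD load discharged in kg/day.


Load_in = volume * conc / 1000 = 428.7440 * 1069.1700 / 1000 = 458.4002 kg/day
Removed = Load_in * eff / 100 = 458.4002 * 88.0880 / 100 = 403.7956 kg/day
Load_out = Load_in - Removed = 458.4002 - 403.7956 = 54.6046 kg/day


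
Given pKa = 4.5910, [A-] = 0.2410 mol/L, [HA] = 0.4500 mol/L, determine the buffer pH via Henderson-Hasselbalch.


ratio = [A-] / [HA] = 0.2410 / 0.4500 = 0.5356
log10(ratio) = -0.2712
pH = pKa + log10(ratio) = 4.5910 - 0.2712 = 4.3198


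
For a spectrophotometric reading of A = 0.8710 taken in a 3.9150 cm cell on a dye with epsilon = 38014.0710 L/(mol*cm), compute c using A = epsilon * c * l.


Formula: c = A / (epsilon * l)
Substituting: c = 0.8710 / (38014.0710 * 3.9150)
Result: 5.8525e-06 mol/L


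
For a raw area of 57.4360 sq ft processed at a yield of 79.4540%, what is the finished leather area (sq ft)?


Formula: finished = raw * yield / 100
Substituting: finished = 57.4360 * 79.4540 / 100
Result: 45.6352 sq ft


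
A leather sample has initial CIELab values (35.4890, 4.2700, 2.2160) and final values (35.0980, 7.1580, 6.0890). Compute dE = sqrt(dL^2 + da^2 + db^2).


dL = -0.3910, da = 2.8880, db = 3.8730
dE = sqrt((-0.3910)^2 + 2.8880^2 + 3.8730^2) = 4.8470


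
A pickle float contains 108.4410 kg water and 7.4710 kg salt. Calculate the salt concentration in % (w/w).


Formula: Conc = salt / (water + salt) * 100
Substituting: Conc = 7.4710 / (108.4410 + 7.4710) * 100
Result: 6.4454 %


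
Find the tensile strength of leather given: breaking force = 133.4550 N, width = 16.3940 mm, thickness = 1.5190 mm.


Formula: TS = force / (width * thickness)
Substituting: TS = 133.4550 / (16.3940 * 1.5190)
Result: 5.3591 N/mm^2


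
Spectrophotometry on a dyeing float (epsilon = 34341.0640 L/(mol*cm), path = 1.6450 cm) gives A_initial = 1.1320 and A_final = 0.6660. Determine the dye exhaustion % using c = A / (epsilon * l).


c_initial = A_i / (epsilon * l) = 1.1320 / (34341.0640 * 1.6450) = 2.0039e-05 mol/L
c_final = A_f / (epsilon * l) = 0.6660 / (34341.0640 * 1.6450) = 1.1789e-05 mol/L
Exhaustion = (c_initial - c_final) / c_initial * 100 = (2.0039e-05 - 1.1789e-05) / 2.0039e-05 * 100 = 41.1661 %


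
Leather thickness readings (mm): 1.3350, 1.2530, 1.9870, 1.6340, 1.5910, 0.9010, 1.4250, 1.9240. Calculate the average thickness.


Formula: Average = sum / n
Substituting: Average = 12.0500 / 8
Result: 1.5063 mm


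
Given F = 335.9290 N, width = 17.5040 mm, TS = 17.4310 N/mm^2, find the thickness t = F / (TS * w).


Formula: t = F / (TS * w)
Substituting: t = 335.9290 / (17.4310 * 17.5040)
Result: 1.1010 mm


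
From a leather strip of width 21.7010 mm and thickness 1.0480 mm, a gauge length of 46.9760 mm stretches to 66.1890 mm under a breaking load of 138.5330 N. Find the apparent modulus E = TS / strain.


TS = F / (w * t) = 138.5330 / (21.7010 * 1.0480) = 6.0913 N/mm^2
strain = (Lf - L0) / L0 = (66.1890 - 46.9760) / 46.9760 = 0.4090
E = TS / strain = 6.0913 / 0.4090 = 14.8934 N/mm^2


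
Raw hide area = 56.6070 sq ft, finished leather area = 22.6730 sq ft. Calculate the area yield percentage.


Formula: Yield = finished / raw * 100
Substituting: Yield = 22.6730 / 56.6070 * 100
Result: 40.0534 %


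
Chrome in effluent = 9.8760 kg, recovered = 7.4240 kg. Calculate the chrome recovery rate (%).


Formula: Recovery = recovered / input * 100
Substituting: Recovery = 7.4240 / 9.8760 * 100
Result: 75.1721 %


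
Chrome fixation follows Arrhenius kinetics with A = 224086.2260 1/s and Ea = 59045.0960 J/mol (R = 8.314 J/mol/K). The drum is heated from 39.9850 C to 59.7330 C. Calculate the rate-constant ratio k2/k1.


T1 = 39.9850 + 273.15 = 313.1350 K; T2 = 59.7330 + 273.15 = 332.8830 K
k1 = A * exp(-Ea/(R*T1)) = 224086.2260 * exp(-59045.0960/(8.314*313.1350)) = 3.1669e-05 1/s
k2 = A * exp(-Ea/(R*T2)) = 224086.2260 * exp(-59045.0960/(8.314*332.8830)) = 1.2161e-04 1/s
k2/k1 = 1.2161e-04 / 3.1669e-05 = 3.8400


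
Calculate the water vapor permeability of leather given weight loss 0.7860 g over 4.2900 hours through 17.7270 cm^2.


Formula: WVP = loss / (area * time)
Substituting: WVP = 0.7860 / (17.7270 * 4.2900)
Result: 0.0103355 g/(cm^2*hr)


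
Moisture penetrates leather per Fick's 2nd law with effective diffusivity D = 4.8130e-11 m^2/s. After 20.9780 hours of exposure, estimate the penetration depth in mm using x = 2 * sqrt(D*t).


t = 20.9780 hr * 3600 = 75520.8000 s
D * t = 4.8130e-11 * 75520.8000 = 3.6348e-06
x = 2 * sqrt(D*t) = 2 * sqrt(3.6348e-06) = 0.00381304 m = 3.8130 mm


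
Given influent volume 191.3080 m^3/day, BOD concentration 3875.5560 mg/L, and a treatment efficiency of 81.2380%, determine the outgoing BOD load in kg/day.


Load_in = volume * conc / 1000 = 191.3080 * 3875.5560 / 1000 = 741.4249 kg/day
Removed = Load_in * eff / 100 = 741.4249 * 81.2380 / 100 = 602.3187 kg/day
Load_out = Load_in - Removed = 741.4249 - 602.3187 = 139.1061 kg/day


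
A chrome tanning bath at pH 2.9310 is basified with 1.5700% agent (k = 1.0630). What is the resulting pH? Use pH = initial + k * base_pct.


Formula: pH_final = pH_initial + k * base_pct
Substituting: pH_final = 2.9310 + 1.0630 * 1.5700
Result: 4.5999


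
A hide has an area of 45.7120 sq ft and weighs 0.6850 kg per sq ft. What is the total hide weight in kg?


Formula: Weight = area * weight_per_sqft
Substituting: Weight = 45.7120 * 0.6850
Result: 31.3127 kg


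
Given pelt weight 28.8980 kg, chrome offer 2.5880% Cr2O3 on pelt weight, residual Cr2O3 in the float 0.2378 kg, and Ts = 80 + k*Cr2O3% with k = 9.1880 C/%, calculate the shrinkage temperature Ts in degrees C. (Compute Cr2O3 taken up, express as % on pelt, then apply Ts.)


Offered = pelt * offer_pct / 100 = 28.8980 * 2.5880 / 100 = 0.7479 kg
Uptake = offered - residual = 0.7479 - 0.2378 = 0.5101 kg
Cr2O3% on pelt = uptake / pelt * 100 = 0.5101 / 28.8980 * 100 = 1.7651 %
Ts = 80 + k * Cr2O3% = 80 + 9.1880 * 1.7651 = 96.2178 C


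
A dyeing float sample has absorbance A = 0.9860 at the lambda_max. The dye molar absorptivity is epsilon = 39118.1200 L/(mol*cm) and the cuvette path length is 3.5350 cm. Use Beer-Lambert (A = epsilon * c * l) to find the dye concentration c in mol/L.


Formula: c = A / (epsilon * l)
Substituting: c = 0.9860 / (39118.1200 * 3.5350)
Result: 7.1303e-06 mol/L


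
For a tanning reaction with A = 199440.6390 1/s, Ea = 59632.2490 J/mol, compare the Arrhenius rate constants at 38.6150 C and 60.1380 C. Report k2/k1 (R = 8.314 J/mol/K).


T1 = 38.6150 + 273.15 = 311.7650 K; T2 = 60.1380 + 273.15 = 333.2880 K
k1 = A * exp(-Ea/(R*T1)) = 199440.6390 * exp(-59632.2490/(8.314*311.7650)) = 2.0341e-05 1/s
k2 = A * exp(-Ea/(R*T2)) = 199440.6390 * exp(-59632.2490/(8.314*333.2880)) = 8.9867e-05 1/s
k2/k1 = 8.9867e-05 / 2.0341e-05 = 4.4180


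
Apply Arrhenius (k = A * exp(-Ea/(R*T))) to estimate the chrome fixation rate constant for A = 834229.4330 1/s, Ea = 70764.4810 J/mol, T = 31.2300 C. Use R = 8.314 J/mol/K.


T_K = T_C + 273.15 = 31.2300 + 273.15 = 304.3800 K
exponent = -Ea / (R * T_K) = -70764.4810 / (8.314 * 304.3800) = -27.9633
k = A * exp(exponent) = 834229.4330 * exp(-27.9633) = 5.9835e-07 1/s


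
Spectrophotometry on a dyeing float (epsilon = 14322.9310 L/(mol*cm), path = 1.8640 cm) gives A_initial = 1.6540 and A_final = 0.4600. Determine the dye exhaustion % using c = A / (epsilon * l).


c_initial = A_i / (epsilon * l) = 1.6540 / (14322.9310 * 1.8640) = 6.1952e-05 mol/L
c_final = A_f / (epsilon * l) = 0.4600 / (14322.9310 * 1.8640) = 1.7230e-05 mol/L
Exhaustion = (c_initial - c_final) / c_initial * 100 = (6.1952e-05 - 1.7230e-05) / 6.1952e-05 * 100 = 72.1886 %


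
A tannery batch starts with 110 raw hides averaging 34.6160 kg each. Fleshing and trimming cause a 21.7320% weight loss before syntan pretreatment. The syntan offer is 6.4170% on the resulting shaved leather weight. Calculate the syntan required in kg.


Total_raw = N * avg_wt = 110 * 34.6160 = 3807.7600 kg
Substrate = Total_raw * (1 - loss/100) = 3807.7600 * (1 - 21.7320/100) = 2980.2576 kg
Syntan = Substrate * pct / 100 = 2980.2576 * 6.4170 / 100 = 191.2431 kg


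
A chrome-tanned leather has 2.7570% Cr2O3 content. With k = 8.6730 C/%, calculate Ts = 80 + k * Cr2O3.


Formula: Ts = 80 + k * Cr2O3
Substituting: Ts = 80 + 8.6730 * 2.7570
Result: 103.9115 C


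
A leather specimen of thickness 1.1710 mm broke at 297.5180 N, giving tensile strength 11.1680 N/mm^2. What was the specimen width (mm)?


Formula: w = F / (TS * t)
Substituting: w = 297.5180 / (11.1680 * 1.1710)
Result: 22.7500 mm


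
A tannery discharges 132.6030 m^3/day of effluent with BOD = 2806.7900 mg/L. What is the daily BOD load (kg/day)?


Formula: BOD_load = volume * conc / 1000
Substituting: BOD_load = 132.6030 * 2806.7900 / 1000
Result: 372.1888 kg/day


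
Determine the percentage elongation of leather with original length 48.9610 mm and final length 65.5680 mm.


Formula: Elongation = (Lf - L0) / L0 * 100
Substituting: Elongation = (65.5680 - 48.9610) / 48.9610 * 100
Result: 33.9188 %


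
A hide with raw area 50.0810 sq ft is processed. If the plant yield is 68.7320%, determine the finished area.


Formula: finished = raw * yield / 100
Substituting: finished = 50.0810 * 68.7320 / 100
Result: 34.4217 sq ft


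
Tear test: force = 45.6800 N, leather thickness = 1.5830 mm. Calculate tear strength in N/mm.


Formula: Tear strength = force / thickness
Substituting: Tear strength = 45.6800 / 1.5830
Result: 28.8566 N/mm


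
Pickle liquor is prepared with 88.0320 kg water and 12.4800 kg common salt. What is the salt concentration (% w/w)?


Formula: Conc = salt / (water + salt) * 100
Substituting: Conc = 12.4800 / (88.0320 + 12.4800) * 100
Result: 12.4164 %


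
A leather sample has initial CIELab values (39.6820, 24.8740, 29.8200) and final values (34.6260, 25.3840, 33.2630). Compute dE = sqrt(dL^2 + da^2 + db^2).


dL = -5.0560, da = 0.5100, db = 3.4430
dE = sqrt((-5.0560)^2 + 0.5100^2 + 3.4430^2) = 6.1382


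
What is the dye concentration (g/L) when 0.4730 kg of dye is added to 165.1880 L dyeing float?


Formula: Conc = dye_mass(kg) / volume(L) * 1000
Substituting: Conc = 0.4730 / 165.1880 * 1000
Result: 2.8634 g/L


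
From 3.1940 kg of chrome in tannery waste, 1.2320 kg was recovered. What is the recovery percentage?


Formula: Recovery = recovered / input * 100
Substituting: Recovery = 1.2320 / 3.1940 * 100
Result: 38.5723 %


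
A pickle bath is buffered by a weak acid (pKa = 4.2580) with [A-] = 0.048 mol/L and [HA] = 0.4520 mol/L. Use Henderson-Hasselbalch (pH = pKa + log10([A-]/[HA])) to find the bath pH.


ratio = [A-] / [HA] = 0.048 / 0.4520 = 0.1062
log10(ratio) = -0.9739
pH = pKa + log10(ratio) = 4.2580 - 0.9739 = 3.2841


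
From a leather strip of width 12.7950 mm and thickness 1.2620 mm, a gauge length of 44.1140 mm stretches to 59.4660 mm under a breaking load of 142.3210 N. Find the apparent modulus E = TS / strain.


TS = F / (w * t) = 142.3210 / (12.7950 * 1.2620) = 8.8139 N/mm^2
strain = (Lf - L0) / L0 = (59.4660 - 44.1140) / 44.1140 = 0.3480
E = TS / strain = 8.8139 / 0.3480 = 25.3268 N/mm^2


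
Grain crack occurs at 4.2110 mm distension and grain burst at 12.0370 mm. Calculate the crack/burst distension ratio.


Formula: Ratio = crack / burst
Substituting: Ratio = 4.2110 / 12.0370
Result: 0.3498


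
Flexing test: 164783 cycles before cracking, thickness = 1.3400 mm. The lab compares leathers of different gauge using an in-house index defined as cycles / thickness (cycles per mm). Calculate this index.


Formula: Index = cycles / thickness
Substituting: Index = 164783 / 1.3400
Result: 122972.3881 cycles/mm


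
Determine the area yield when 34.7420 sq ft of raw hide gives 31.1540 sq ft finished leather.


Formula: Yield = finished / raw * 100
Substituting: Yield = 31.1540 / 34.7420 * 100
Result: 89.6724 %


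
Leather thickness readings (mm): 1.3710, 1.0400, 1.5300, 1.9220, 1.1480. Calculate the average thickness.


Formula: Average = sum / n
Substituting: Average = 7.0110 / 5
Result: 1.4022 mm


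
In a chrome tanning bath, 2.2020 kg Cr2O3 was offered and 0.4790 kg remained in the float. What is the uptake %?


Formula: Uptake = (offered - residual) / offered * 100
Substituting: Uptake = (2.2020 - 0.4790) / 2.2020 * 100
Result: 78.2470 %


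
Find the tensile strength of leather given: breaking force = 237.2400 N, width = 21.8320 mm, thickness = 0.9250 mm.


Formula: TS = force / (width * thickness)
Substituting: TS = 237.2400 / (21.8320 * 0.9250)
Result: 11.7477 N/mm^2


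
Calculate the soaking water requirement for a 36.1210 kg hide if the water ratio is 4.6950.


Formula: Water = hide_weight * ratio
Substituting: Water = 36.1210 * 4.6950
Result: 169.5881 kg


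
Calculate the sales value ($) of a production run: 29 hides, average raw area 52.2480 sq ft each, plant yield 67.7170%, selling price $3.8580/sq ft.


Raw_total = N * avg_area = 29 * 52.2480 = 1515.1920 sq ft
Finished = Raw_total * yield / 100 = 1515.1920 * 67.7170 / 100 = 1026.0426 sq ft
Value = Finished * price = 1026.0426 * 3.8580 = 3958.4722 $


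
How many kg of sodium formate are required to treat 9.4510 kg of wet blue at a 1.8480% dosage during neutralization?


Formula: Neutralizer = substrate * pct / 100
Substituting: Neutralizer = 9.4510 * 1.8480 / 100
Result: 0.1747 kg


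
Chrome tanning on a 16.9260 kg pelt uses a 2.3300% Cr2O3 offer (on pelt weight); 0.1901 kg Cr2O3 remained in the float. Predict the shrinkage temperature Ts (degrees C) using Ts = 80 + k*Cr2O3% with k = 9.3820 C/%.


Offered = pelt * offer_pct / 100 = 16.9260 * 2.3300 / 100 = 0.3944 kg
Uptake = offered - residual = 0.3944 - 0.1901 = 0.2043 kg
Cr2O3% on pelt = uptake / pelt * 100 = 0.2043 / 16.9260 * 100 = 1.2069 %
Ts = 80 + k * Cr2O3% = 80 + 9.3820 * 1.2069 = 91.3229 C


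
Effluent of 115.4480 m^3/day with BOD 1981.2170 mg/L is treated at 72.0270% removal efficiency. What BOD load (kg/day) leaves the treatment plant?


Load_in = volume * conc / 1000 = 115.4480 * 1981.2170 / 1000 = 228.7275 kg/day
Removed = Load_in * eff / 100 = 228.7275 * 72.0270 / 100 = 164.7456 kg/day
Load_out = Load_in - Removed = 228.7275 - 164.7456 = 63.9820 kg/day


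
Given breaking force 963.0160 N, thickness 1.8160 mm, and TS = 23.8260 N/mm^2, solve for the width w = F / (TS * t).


Formula: w = F / (TS * t)
Substituting: w = 963.0160 / (23.8260 * 1.8160)
Result: 22.2570 mm


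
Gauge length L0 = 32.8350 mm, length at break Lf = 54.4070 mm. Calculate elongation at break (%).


Formula: Elongation = (Lf - L0) / L0 * 100
Substituting: Elongation = (54.4070 - 32.8350) / 32.8350 * 100
Result: 65.6982 %


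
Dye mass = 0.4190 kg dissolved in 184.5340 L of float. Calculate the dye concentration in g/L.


Formula: Conc = dye_mass(kg) / volume(L) * 1000
Substituting: Conc = 0.4190 / 184.5340 * 1000
Result: 2.2706 g/L


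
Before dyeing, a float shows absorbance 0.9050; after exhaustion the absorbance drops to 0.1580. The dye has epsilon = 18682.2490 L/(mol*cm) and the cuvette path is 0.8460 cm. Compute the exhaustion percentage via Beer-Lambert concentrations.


c_initial = A_i / (epsilon * l) = 0.9050 / (18682.2490 * 0.8460) = 5.7260e-05 mol/L
c_final = A_f / (epsilon * l) = 0.1580 / (18682.2490 * 0.8460) = 9.9967e-06 mol/L
Exhaustion = (c_initial - c_final) / c_initial * 100 = (5.7260e-05 - 9.9967e-06) / 5.7260e-05 * 100 = 82.5414 %


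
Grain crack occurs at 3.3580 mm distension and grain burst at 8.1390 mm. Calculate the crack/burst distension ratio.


Formula: Ratio = crack / burst
Substituting: Ratio = 3.3580 / 8.1390
Result: 0.4126
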